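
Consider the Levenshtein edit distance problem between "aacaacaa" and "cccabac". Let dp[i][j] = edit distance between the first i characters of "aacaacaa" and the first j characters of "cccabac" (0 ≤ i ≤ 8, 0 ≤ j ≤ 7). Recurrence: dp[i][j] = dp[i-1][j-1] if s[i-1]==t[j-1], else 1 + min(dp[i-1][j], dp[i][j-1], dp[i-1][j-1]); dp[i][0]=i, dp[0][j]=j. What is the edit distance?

5

   ''  c  c  c  a  b  a  c
''  0  1  2  3  4  5  6  7
 a  1  1  2  3  3  4  5  6
 a  2  2  2  3  3  4  4  5
 c  3  2  2  2  3  4  5  4
 a  4  3  3  3  2  3  4  5
 a  5  4  4  4  3  3  3  4
 c  6  5  4  4  4  4  4  3
 a  7  6  5  5  4  5  4  4
 a  8  7  6  6  5  5  5  5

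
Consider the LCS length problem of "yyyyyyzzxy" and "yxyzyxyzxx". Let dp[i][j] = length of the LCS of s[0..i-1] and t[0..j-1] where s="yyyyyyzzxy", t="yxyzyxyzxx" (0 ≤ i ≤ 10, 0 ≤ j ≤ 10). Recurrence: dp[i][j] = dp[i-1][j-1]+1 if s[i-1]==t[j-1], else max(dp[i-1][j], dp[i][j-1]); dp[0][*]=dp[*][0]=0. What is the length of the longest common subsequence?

   ''  y  x  y  z  y  x  y  z  x  x
''  0  0  0  0  0  0  0  0  0  0  0
 y  0  1  1  1  1  1  1  1  1  1  1
 y  0  1  1  2  2  2  2  2  2  2  2
 y  0  1  1  2  2  3  3  3  3  3  3
 y  0  1  1  2  2  3  3  4  4  4  4
 y  0  1  1  2  2  3  3  4  4  4  4
 y  0  1  1  2  2  3  3  4  4  4  4
 z  0  1  1  2  3  3  3  4  5  5  5
 z  0  1  1  2  3  3  3  4  5  5  5
 x  0  1  2  2  3  3  4  4  5  6  6
 y  0  1  2  3  3  4  4  5  5  6  6

6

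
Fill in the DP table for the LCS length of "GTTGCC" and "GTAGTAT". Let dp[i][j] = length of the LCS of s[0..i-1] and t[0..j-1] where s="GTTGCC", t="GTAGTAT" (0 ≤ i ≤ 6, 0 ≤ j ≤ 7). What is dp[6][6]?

3

   ''  G  T  A  G  T  A  T
''  0  0  0  0  0  0  0  0
 G  0  1  1  1  1  1  1  1
 T  0  1  2  2  2  2  2  2
 T  0  1  2  2  2  3  3  3
 G  0  1  2  2  3  3  3  3
 C  0  1  2  2  3  3  3  3
 C  0  1  2  2  3  3  3  3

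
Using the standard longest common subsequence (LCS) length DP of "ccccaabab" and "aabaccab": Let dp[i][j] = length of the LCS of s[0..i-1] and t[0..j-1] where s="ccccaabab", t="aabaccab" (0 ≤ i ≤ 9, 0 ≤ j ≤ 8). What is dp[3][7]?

   ''  a  a  b  a  c  c  a  b
''  0  0  0  0  0  0  0  0  0
 c  0  0  0  0  0  1  1  1  1
 c  0  0  0  0  0  1  2  2  2
 c  0  0  0  0  0  1  2  2  2
 c  0  0  0  0  0  1  2  2  2
 a  0  1  1  1  1  1  2  3  3
 a  0  1  2  2  2  2  2  3  3
 b  0  1  2  3  3  3  3  3  4
 a  0  1  2  3  4  4  4  4  4
 b  0  1  2  3  4  4  4  4  5

2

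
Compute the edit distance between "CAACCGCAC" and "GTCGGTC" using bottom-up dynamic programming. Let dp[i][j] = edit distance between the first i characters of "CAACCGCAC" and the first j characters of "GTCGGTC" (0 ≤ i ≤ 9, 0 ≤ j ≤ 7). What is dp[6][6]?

   ''  G  T  C  G  G  T  C
''  0  1  2  3  4  5  6  7
 C  1  1  2  2  3  4  5  6
 A  2  2  2  3  3  4  5  6
 A  3  3  3  3  4  4  5  6
 C  4  4  4  3  4  5  5  5
 C  5  5  5  4  4  5  6  5
 G  6  5  6  5  4  4  5  6
 C  7  6  6  6  5  5  5  5
 A  8  7  7  7  6  6  6  6
 C  9  8  8  7  7  7  7  6

5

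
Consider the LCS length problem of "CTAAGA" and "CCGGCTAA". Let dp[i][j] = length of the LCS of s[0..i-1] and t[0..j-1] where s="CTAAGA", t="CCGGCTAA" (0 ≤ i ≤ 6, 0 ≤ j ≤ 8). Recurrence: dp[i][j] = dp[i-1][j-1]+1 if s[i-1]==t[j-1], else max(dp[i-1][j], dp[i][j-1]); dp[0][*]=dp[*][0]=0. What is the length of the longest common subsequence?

4

   ''  C  C  G  G  C  T  A  A
''  0  0  0  0  0  0  0  0  0
 C  0  1  1  1  1  1  1  1  1
 T  0  1  1  1  1  1  2  2  2
 A  0  1  1  1  1  1  2  3  3
 A  0  1  1  1  1  1  2  3  4
 G  0  1  1  2  2  2  2  3  4
 A  0  1  1  2  2  2  2  3  4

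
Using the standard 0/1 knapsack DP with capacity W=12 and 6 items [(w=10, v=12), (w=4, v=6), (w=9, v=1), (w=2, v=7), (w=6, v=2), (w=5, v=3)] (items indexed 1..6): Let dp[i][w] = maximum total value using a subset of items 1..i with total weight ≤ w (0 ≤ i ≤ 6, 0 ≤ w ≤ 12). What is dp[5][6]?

13

i\w   0   1   2   3   4   5   6   7   8   9  10  11  12
  0   0   0   0   0   0   0   0   0   0   0   0   0   0
  1   0   0   0   0   0   0   0   0   0   0  12  12  12
  2   0   0   0   0   6   6   6   6   6   6  12  12  12
  3   0   0   0   0   6   6   6   6   6   6  12  12  12
  4   0   0   7   7   7   7  13  13  13  13  13  13  19
  5   0   0   7   7   7   7  13  13  13  13  13  13  19
  6   0   0   7   7   7   7  13  13  13  13  13  16  19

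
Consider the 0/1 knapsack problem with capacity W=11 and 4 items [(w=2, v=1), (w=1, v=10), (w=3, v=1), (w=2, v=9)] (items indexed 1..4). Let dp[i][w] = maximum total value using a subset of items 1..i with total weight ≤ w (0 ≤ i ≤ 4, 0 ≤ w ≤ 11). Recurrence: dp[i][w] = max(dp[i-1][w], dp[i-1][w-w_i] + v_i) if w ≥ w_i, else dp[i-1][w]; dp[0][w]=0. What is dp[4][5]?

i\w   0   1   2   3   4   5   6   7   8   9  10  11
  0   0   0   0   0   0   0   0   0   0   0   0   0
  1   0   0   1   1   1   1   1   1   1   1   1   1
  2   0  10  10  11  11  11  11  11  11  11  11  11
  3   0  10  10  11  11  11  12  12  12  12  12  12
  4   0  10  10  19  19  20  20  20  21  21  21  21

20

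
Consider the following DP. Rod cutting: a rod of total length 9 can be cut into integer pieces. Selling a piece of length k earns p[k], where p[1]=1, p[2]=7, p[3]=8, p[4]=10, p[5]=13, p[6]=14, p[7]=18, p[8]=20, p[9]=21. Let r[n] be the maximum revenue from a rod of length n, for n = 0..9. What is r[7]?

22

   n    0    1    2    3    4    5    6    7    8    9
r[n]    0    1    7    8   14   15   21   22   28   29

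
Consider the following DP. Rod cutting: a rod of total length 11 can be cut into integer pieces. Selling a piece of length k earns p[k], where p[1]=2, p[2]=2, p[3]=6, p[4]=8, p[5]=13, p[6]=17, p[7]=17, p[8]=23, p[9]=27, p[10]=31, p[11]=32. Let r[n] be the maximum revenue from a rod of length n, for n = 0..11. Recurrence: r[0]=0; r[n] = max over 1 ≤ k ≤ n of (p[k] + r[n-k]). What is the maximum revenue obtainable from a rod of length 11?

   n    0    1    2    3    4    5    6    7    8    9   10   11
r[n]    0    2    4    6    8   13   17   19   23   27   31   33

33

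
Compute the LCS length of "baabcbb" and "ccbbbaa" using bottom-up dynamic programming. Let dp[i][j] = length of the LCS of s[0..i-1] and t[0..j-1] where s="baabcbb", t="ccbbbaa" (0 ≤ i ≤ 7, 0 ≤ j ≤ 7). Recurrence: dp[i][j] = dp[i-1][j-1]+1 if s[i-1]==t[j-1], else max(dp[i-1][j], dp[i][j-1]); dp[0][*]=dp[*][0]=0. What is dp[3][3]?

1

   ''  c  c  b  b  b  a  a
''  0  0  0  0  0  0  0  0
 b  0  0  0  1  1  1  1  1
 a  0  0  0  1  1  1  2  2
 a  0  0  0  1  1  1  2  3
 b  0  0  0  1  2  2  2  3
 c  0  1  1  1  2  2  2  3
 b  0  1  1  2  2  3  3  3
 b  0  1  1  2  3  3  3  3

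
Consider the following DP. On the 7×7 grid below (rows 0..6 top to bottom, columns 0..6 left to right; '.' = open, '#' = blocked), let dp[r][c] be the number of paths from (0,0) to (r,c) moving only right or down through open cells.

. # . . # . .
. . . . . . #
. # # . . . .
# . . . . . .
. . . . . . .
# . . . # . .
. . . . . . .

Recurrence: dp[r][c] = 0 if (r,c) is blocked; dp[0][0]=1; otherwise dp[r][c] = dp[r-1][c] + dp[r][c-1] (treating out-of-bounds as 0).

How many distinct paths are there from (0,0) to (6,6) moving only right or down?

40

r\c   0   1   2   3   4   5   6
  0   1   0   0   0   0   0   0
  1   1   1   1   1   1   1   0
  2   1   0   0   1   2   3   3
  3   0   0   0   1   3   6   9
  4   0   0   0   1   4  10  19
  5   0   0   0   1   0  10  29
  6   0   0   0   1   1  11  40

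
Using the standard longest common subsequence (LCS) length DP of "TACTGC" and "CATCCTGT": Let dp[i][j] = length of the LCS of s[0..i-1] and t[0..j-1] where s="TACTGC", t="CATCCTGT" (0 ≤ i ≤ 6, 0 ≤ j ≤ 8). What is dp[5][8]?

   ''  C  A  T  C  C  T  G  T
''  0  0  0  0  0  0  0  0  0
 T  0  0  0  1  1  1  1  1  1
 A  0  0  1  1  1  1  1  1  1
 C  0  1  1  1  2  2  2  2  2
 T  0  1  1  2  2  2  3  3  3
 G  0  1  1  2  2  2  3  4  4
 C  0  1  1  2  3  3  3  4  4

4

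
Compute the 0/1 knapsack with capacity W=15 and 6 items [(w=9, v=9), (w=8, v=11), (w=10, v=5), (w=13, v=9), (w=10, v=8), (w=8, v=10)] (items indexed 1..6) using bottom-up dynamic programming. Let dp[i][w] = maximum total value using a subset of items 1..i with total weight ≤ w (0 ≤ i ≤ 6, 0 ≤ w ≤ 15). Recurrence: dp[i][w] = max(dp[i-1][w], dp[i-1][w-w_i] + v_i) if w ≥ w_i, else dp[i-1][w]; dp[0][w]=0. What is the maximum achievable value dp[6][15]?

i\w   0   1   2   3   4   5   6   7   8   9  10  11  12  13  14  15
  0   0   0   0   0   0   0   0   0   0   0   0   0   0   0   0   0
  1   0   0   0   0   0   0   0   0   0   9   9   9   9   9   9   9
  2   0   0   0   0   0   0   0   0  11  11  11  11  11  11  11  11
  3   0   0   0   0   0   0   0   0  11  11  11  11  11  11  11  11
  4   0   0   0   0   0   0   0   0  11  11  11  11  11  11  11  11
  5   0   0   0   0   0   0   0   0  11  11  11  11  11  11  11  11
  6   0   0   0   0   0   0   0   0  11  11  11  11  11  11  11  11

11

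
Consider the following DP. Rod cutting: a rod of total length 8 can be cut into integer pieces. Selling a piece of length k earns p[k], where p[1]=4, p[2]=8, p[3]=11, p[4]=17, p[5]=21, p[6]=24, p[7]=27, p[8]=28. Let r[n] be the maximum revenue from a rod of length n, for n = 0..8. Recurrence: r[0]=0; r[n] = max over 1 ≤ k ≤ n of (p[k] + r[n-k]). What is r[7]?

   n    0    1    2    3    4    5    6    7    8
r[n]    0    4    8   12   17   21   25   29   34

29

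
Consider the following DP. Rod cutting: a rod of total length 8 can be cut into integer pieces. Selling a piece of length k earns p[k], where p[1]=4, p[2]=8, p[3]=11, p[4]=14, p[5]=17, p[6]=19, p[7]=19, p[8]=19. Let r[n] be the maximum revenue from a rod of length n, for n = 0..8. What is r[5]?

   n    0    1    2    3    4    5    6    7    8
r[n]    0    4    8   12   16   20   24   28   32

20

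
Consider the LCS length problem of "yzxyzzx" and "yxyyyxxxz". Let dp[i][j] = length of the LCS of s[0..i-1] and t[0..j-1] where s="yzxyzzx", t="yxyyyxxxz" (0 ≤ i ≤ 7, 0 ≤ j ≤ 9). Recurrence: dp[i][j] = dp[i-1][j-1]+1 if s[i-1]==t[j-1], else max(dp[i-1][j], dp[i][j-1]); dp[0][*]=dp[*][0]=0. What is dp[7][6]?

4

   ''  y  x  y  y  y  x  x  x  z
''  0  0  0  0  0  0  0  0  0  0
 y  0  1  1  1  1  1  1  1  1  1
 z  0  1  1  1  1  1  1  1  1  2
 x  0  1  2  2  2  2  2  2  2  2
 y  0  1  2  3  3  3  3  3  3  3
 z  0  1  2  3  3  3  3  3  3  4
 z  0  1  2  3  3  3  3  3  3  4
 x  0  1  2  3  3  3  4  4  4  4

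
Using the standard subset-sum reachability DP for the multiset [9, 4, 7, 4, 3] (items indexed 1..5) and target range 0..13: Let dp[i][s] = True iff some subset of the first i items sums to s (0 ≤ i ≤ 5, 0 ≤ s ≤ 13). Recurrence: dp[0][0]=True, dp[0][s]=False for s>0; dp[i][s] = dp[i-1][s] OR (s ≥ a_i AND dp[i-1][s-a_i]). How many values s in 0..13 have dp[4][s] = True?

7

i\s   0   1   2   3   4   5   6   7   8   9  10  11  12  13
  0   T   F   F   F   F   F   F   F   F   F   F   F   F   F
  1   T   F   F   F   F   F   F   F   F   T   F   F   F   F
  2   T   F   F   F   T   F   F   F   F   T   F   F   F   T
  3   T   F   F   F   T   F   F   T   F   T   F   T   F   T
  4   T   F   F   F   T   F   F   T   T   T   F   T   F   T
  5   T   F   F   T   T   F   F   T   T   T   T   T   T   T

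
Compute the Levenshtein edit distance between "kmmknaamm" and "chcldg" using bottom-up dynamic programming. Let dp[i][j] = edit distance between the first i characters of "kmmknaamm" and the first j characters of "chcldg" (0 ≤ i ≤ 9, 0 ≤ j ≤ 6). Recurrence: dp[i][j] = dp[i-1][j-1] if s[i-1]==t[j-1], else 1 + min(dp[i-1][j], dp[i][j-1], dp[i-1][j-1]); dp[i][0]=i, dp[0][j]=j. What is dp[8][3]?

8

   ''  c  h  c  l  d  g
''  0  1  2  3  4  5  6
 k  1  1  2  3  4  5  6
 m  2  2  2  3  4  5  6
 m  3  3  3  3  4  5  6
 k  4  4  4  4  4  5  6
 n  5  5  5  5  5  5  6
 a  6  6  6  6  6  6  6
 a  7  7  7  7  7  7  7
 m  8  8  8  8  8  8  8
 m  9  9  9  9  9  9  9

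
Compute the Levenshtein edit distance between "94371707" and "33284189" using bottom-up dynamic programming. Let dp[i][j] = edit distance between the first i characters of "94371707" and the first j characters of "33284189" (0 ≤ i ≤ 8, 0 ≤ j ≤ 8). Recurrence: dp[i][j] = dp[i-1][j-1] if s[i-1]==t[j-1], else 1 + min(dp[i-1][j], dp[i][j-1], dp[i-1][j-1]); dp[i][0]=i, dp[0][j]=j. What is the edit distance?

   ''  3  3  2  8  4  1  8  9
''  0  1  2  3  4  5  6  7  8
 9  1  1  2  3  4  5  6  7  7
 4  2  2  2  3  4  4  5  6  7
 3  3  2  2  3  4  5  5  6  7
 7  4  3  3  3  4  5  6  6  7
 1  5  4  4  4  4  5  5  6  7
 7  6  5  5  5  5  5  6  6  7
 0  7  6  6  6  6  6  6  7  7
 7  8  7  7  7  7  7  7  7  8

8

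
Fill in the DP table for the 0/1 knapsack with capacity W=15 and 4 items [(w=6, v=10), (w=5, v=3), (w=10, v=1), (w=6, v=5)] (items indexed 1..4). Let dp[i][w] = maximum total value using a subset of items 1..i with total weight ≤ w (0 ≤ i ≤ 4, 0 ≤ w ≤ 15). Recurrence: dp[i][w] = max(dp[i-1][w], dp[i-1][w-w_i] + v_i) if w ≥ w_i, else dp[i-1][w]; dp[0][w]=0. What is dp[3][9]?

i\w   0   1   2   3   4   5   6   7   8   9  10  11  12  13  14  15
  0   0   0   0   0   0   0   0   0   0   0   0   0   0   0   0   0
  1   0   0   0   0   0   0  10  10  10  10  10  10  10  10  10  10
  2   0   0   0   0   0   3  10  10  10  10  10  13  13  13  13  13
  3   0   0   0   0   0   3  10  10  10  10  10  13  13  13  13  13
  4   0   0   0   0   0   3  10  10  10  10  10  13  15  15  15  15

10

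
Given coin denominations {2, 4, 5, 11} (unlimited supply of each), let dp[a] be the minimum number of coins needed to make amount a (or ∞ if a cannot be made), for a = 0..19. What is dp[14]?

 a  0  1  2  3  4  5  6  7  8  9 10 11 12 13 14 15 16 17 18 19
dp  0  -  1  -  1  1  2  2  2  2  2  1  3  2  3  2  2  3  3  3
(- denotes ∞ / unreachable)

3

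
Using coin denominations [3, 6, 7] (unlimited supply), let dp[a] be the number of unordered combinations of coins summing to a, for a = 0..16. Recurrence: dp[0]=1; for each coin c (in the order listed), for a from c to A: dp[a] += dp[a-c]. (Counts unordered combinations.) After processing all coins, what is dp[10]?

after  coin     0     1     2     3     4     5     6     7     8     9    10    11    12    13    14    15    16
          3     1     0     0     1     0     0     1     0     0     1     0     0     1     0     0     1     0
          6     1     0     0     1     0     0     2     0     0     2     0     0     3     0     0     3     0
          7     1     0     0     1     0     0     2     1     0     2     1     0     3     2     1     3     2

1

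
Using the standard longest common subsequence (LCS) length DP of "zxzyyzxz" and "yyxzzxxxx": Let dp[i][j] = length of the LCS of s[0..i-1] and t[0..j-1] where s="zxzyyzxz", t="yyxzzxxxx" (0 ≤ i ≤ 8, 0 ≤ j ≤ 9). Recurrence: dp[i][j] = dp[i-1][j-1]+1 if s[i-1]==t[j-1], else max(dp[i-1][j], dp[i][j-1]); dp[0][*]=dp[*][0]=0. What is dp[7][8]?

   ''  y  y  x  z  z  x  x  x  x
''  0  0  0  0  0  0  0  0  0  0
 z  0  0  0  0  1  1  1  1  1  1
 x  0  0  0  1  1  1  2  2  2  2
 z  0  0  0  1  2  2  2  2  2  2
 y  0  1  1  1  2  2  2  2  2  2
 y  0  1  2  2  2  2  2  2  2  2
 z  0  1  2  2  3  3  3  3  3  3
 x  0  1  2  3  3  3  4  4  4  4
 z  0  1  2  3  4  4  4  4  4  4

4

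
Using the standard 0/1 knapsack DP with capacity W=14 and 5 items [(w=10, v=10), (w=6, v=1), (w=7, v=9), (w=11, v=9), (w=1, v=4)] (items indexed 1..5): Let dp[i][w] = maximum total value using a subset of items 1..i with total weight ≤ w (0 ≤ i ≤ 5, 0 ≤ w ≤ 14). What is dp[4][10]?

i\w   0   1   2   3   4   5   6   7   8   9  10  11  12  13  14
  0   0   0   0   0   0   0   0   0   0   0   0   0   0   0   0
  1   0   0   0   0   0   0   0   0   0   0  10  10  10  10  10
  2   0   0   0   0   0   0   1   1   1   1  10  10  10  10  10
  3   0   0   0   0   0   0   1   9   9   9  10  10  10  10  10
  4   0   0   0   0   0   0   1   9   9   9  10  10  10  10  10
  5   0   4   4   4   4   4   4   9  13  13  13  14  14  14  14

10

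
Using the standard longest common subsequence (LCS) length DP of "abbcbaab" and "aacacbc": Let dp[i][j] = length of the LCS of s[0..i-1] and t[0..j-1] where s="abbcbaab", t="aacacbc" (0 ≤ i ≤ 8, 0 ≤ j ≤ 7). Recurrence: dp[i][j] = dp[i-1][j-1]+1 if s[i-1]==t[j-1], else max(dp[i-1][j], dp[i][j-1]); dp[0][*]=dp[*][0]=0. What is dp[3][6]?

2

   ''  a  a  c  a  c  b  c
''  0  0  0  0  0  0  0  0
 a  0  1  1  1  1  1  1  1
 b  0  1  1  1  1  1  2  2
 b  0  1  1  1  1  1  2  2
 c  0  1  1  2  2  2  2  3
 b  0  1  1  2  2  2  3  3
 a  0  1  2  2  3  3  3  3
 a  0  1  2  2  3  3  3  3
 b  0  1  2  2  3  3  4  4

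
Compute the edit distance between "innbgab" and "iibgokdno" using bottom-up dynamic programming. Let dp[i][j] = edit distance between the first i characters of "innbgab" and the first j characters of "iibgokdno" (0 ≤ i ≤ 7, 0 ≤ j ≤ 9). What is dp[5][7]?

   ''  i  i  b  g  o  k  d  n  o
''  0  1  2  3  4  5  6  7  8  9
 i  1  0  1  2  3  4  5  6  7  8
 n  2  1  1  2  3  4  5  6  6  7
 n  3  2  2  2  3  4  5  6  6  7
 b  4  3  3  2  3  4  5  6  7  7
 g  5  4  4  3  2  3  4  5  6  7
 a  6  5  5  4  3  3  4  5  6  7
 b  7  6  6  5  4  4  4  5  6  7

5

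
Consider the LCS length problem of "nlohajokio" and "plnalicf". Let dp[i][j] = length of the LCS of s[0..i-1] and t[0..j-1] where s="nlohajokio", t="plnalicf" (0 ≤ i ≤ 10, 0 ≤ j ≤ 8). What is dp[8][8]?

2

   ''  p  l  n  a  l  i  c  f
''  0  0  0  0  0  0  0  0  0
 n  0  0  0  1  1  1  1  1  1
 l  0  0  1  1  1  2  2  2  2
 o  0  0  1  1  1  2  2  2  2
 h  0  0  1  1  1  2  2  2  2
 a  0  0  1  1  2  2  2  2  2
 j  0  0  1  1  2  2  2  2  2
 o  0  0  1  1  2  2  2  2  2
 k  0  0  1  1  2  2  2  2  2
 i  0  0  1  1  2  2  3  3  3
 o  0  0  1  1  2  2  3  3  3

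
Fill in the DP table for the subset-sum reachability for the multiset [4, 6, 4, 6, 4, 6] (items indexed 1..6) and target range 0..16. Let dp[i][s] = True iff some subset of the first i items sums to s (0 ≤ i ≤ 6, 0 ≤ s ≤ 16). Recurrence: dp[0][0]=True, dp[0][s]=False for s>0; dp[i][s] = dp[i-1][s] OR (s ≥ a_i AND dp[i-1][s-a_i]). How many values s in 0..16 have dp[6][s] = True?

i\s   0   1   2   3   4   5   6   7   8   9  10  11  12  13  14  15  16
  0   T   F   F   F   F   F   F   F   F   F   F   F   F   F   F   F   F
  1   T   F   F   F   T   F   F   F   F   F   F   F   F   F   F   F   F
  2   T   F   F   F   T   F   T   F   F   F   T   F   F   F   F   F   F
  3   T   F   F   F   T   F   T   F   T   F   T   F   F   F   T   F   F
  4   T   F   F   F   T   F   T   F   T   F   T   F   T   F   T   F   T
  5   T   F   F   F   T   F   T   F   T   F   T   F   T   F   T   F   T
  6   T   F   F   F   T   F   T   F   T   F   T   F   T   F   T   F   T

8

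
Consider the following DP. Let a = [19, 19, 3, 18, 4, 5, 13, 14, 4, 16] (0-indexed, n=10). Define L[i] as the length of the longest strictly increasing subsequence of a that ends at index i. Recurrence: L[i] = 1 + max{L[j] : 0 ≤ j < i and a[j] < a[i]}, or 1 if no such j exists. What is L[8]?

2

   i    0    1    2    3    4    5    6    7    8    9
a[i]   19   19    3   18    4    5   13   14    4   16
L[i]    1    1    1    2    2    3    4    5    2    6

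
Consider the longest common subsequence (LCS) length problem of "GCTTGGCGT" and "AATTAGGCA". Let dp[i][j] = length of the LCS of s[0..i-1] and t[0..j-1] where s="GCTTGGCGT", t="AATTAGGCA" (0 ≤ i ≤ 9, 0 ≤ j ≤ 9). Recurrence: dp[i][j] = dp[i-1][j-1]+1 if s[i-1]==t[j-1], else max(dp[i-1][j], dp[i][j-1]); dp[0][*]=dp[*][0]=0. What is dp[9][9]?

   ''  A  A  T  T  A  G  G  C  A
''  0  0  0  0  0  0  0  0  0  0
 G  0  0  0  0  0  0  1  1  1  1
 C  0  0  0  0  0  0  1  1  2  2
 T  0  0  0  1  1  1  1  1  2  2
 T  0  0  0  1  2  2  2  2  2  2
 G  0  0  0  1  2  2  3  3  3  3
 G  0  0  0  1  2  2  3  4  4  4
 C  0  0  0  1  2  2  3  4  5  5
 G  0  0  0  1  2  2  3  4  5  5
 T  0  0  0  1  2  2  3  4  5  5

5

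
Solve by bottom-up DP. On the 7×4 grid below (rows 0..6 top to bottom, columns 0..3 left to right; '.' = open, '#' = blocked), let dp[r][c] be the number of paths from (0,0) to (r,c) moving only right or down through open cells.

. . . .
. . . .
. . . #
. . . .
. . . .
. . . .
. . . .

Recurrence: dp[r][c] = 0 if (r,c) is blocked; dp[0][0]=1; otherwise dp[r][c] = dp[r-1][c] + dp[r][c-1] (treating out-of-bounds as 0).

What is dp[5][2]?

r\c   0   1   2   3
  0   1   1   1   1
  1   1   2   3   4
  2   1   3   6   0
  3   1   4  10  10
  4   1   5  15  25
  5   1   6  21  46
  6   1   7  28  74

21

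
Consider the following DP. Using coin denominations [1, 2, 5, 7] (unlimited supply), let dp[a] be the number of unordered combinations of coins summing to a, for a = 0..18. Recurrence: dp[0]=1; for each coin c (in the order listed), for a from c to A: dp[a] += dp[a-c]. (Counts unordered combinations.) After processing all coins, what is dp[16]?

30

after  coin     0     1     2     3     4     5     6     7     8     9    10    11    12    13    14    15    16    17    18
          1     1     1     1     1     1     1     1     1     1     1     1     1     1     1     1     1     1     1     1
          2     1     1     2     2     3     3     4     4     5     5     6     6     7     7     8     8     9     9    10
          5     1     1     2     2     3     4     5     6     7     8    10    11    13    14    16    18    20    22    24
          7     1     1     2     2     3     4     5     7     8    10    12    14    17    19    23    26    30    34    38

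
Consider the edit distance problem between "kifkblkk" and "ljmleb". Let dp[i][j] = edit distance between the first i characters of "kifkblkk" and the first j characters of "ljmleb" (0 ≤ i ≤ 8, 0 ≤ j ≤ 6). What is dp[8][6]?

7

   ''  l  j  m  l  e  b
''  0  1  2  3  4  5  6
 k  1  1  2  3  4  5  6
 i  2  2  2  3  4  5  6
 f  3  3  3  3  4  5  6
 k  4  4  4  4  4  5  6
 b  5  5  5  5  5  5  5
 l  6  5  6  6  5  6  6
 k  7  6  6  7  6  6  7
 k  8  7  7  7  7  7  7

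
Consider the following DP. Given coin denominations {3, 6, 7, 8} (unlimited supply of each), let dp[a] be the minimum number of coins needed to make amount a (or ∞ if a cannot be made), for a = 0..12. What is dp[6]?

1

 a  0  1  2  3  4  5  6  7  8  9 10 11 12
dp  0  -  -  1  -  -  1  1  1  2  2  2  2
(- denotes ∞ / unreachable)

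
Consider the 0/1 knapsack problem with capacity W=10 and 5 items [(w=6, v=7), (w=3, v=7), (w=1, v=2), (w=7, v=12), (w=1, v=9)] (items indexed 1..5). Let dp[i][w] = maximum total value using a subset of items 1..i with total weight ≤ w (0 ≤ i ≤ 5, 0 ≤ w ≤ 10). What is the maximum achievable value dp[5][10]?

i\w   0   1   2   3   4   5   6   7   8   9  10
  0   0   0   0   0   0   0   0   0   0   0   0
  1   0   0   0   0   0   0   7   7   7   7   7
  2   0   0   0   7   7   7   7   7   7  14  14
  3   0   2   2   7   9   9   9   9   9  14  16
  4   0   2   2   7   9   9   9  12  14  14  19
  5   0   9  11  11  16  18  18  18  21  23  23

23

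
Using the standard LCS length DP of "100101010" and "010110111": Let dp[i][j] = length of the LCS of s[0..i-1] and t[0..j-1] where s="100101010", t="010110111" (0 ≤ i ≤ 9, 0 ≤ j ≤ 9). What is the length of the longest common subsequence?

6

   ''  0  1  0  1  1  0  1  1  1
''  0  0  0  0  0  0  0  0  0  0
 1  0  0  1  1  1  1  1  1  1  1
 0  0  1  1  2  2  2  2  2  2  2
 0  0  1  1  2  2  2  3  3  3  3
 1  0  1  2  2  3  3  3  4  4  4
 0  0  1  2  3  3  3  4  4  4  4
 1  0  1  2  3  4  4  4  5  5  5
 0  0  1  2  3  4  4  5  5  5  5
 1  0  1  2  3  4  5  5  6  6  6
 0  0  1  2  3  4  5  6  6  6  6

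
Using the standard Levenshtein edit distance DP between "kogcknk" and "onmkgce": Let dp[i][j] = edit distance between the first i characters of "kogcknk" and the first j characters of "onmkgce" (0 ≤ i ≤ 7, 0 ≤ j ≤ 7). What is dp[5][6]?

   ''  o  n  m  k  g  c  e
''  0  1  2  3  4  5  6  7
 k  1  1  2  3  3  4  5  6
 o  2  1  2  3  4  4  5  6
 g  3  2  2  3  4  4  5  6
 c  4  3  3  3  4  5  4  5
 k  5  4  4  4  3  4  5  5
 n  6  5  4  5  4  4  5  6
 k  7  6  5  5  5  5  5  6

5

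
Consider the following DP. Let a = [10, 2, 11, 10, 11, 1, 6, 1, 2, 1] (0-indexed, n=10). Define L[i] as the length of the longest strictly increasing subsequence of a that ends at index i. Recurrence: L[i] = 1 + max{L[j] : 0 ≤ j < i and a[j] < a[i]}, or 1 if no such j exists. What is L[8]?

   i    0    1    2    3    4    5    6    7    8    9
a[i]   10    2   11   10   11    1    6    1    2    1
L[i]    1    1    2    2    3    1    2    1    2    1

2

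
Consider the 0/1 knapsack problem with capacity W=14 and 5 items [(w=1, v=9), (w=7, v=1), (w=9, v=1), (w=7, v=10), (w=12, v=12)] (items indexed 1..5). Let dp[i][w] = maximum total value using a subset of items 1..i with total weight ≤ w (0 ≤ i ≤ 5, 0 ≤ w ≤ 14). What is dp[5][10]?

19

i\w   0   1   2   3   4   5   6   7   8   9  10  11  12  13  14
  0   0   0   0   0   0   0   0   0   0   0   0   0   0   0   0
  1   0   9   9   9   9   9   9   9   9   9   9   9   9   9   9
  2   0   9   9   9   9   9   9   9  10  10  10  10  10  10  10
  3   0   9   9   9   9   9   9   9  10  10  10  10  10  10  10
  4   0   9   9   9   9   9   9  10  19  19  19  19  19  19  19
  5   0   9   9   9   9   9   9  10  19  19  19  19  19  21  21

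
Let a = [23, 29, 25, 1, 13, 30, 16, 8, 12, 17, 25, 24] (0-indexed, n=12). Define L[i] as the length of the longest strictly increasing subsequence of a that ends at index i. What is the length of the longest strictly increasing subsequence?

5

   i    0    1    2    3    4    5    6    7    8    9   10   11
a[i]   23   29   25    1   13   30   16    8   12   17   25   24
L[i]    1    2    2    1    2    3    3    2    3    4    5    5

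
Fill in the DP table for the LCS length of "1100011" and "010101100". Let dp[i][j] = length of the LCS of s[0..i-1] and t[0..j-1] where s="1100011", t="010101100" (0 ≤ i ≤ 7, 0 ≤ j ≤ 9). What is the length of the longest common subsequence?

5

   ''  0  1  0  1  0  1  1  0  0
''  0  0  0  0  0  0  0  0  0  0
 1  0  0  1  1  1  1  1  1  1  1
 1  0  0  1  1  2  2  2  2  2  2
 0  0  1  1  2  2  3  3  3  3  3
 0  0  1  1  2  2  3  3  3  4  4
 0  0  1  1  2  2  3  3  3  4  5
 1  0  1  2  2  3  3  4  4  4  5
 1  0  1  2  2  3  3  4  5  5  5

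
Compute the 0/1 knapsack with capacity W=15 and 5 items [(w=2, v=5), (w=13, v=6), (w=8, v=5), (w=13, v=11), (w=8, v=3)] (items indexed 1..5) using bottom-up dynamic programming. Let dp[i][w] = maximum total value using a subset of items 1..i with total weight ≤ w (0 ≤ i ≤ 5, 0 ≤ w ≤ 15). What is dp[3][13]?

10

i\w   0   1   2   3   4   5   6   7   8   9  10  11  12  13  14  15
  0   0   0   0   0   0   0   0   0   0   0   0   0   0   0   0   0
  1   0   0   5   5   5   5   5   5   5   5   5   5   5   5   5   5
  2   0   0   5   5   5   5   5   5   5   5   5   5   5   6   6  11
  3   0   0   5   5   5   5   5   5   5   5  10  10  10  10  10  11
  4   0   0   5   5   5   5   5   5   5   5  10  10  10  11  11  16
  5   0   0   5   5   5   5   5   5   5   5  10  10  10  11  11  16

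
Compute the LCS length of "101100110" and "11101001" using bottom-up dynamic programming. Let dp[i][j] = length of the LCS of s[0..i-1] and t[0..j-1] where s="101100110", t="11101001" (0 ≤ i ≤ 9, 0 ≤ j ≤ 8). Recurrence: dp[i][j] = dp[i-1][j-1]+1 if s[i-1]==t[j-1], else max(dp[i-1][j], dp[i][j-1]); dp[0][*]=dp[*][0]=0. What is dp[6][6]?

5

   ''  1  1  1  0  1  0  0  1
''  0  0  0  0  0  0  0  0  0
 1  0  1  1  1  1  1  1  1  1
 0  0  1  1  1  2  2  2  2  2
 1  0  1  2  2  2  3  3  3  3
 1  0  1  2  3  3  3  3  3  4
 0  0  1  2  3  4  4  4  4  4
 0  0  1  2  3  4  4  5  5  5
 1  0  1  2  3  4  5  5  5  6
 1  0  1  2  3  4  5  5  5  6
 0  0  1  2  3  4  5  6  6  6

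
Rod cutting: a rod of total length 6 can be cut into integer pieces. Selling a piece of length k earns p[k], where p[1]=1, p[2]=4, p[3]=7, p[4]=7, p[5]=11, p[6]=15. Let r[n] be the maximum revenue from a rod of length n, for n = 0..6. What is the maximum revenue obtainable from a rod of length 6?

15

   n    0    1    2    3    4    5    6
r[n]    0    1    4    7    8   11   15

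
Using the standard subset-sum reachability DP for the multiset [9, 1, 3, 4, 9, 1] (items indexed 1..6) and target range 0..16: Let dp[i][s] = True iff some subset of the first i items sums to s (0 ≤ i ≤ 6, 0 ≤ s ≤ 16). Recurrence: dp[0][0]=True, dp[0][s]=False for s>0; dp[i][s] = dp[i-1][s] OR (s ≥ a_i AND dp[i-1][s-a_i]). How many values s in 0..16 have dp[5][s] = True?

13

i\s   0   1   2   3   4   5   6   7   8   9  10  11  12  13  14  15  16
  0   T   F   F   F   F   F   F   F   F   F   F   F   F   F   F   F   F
  1   T   F   F   F   F   F   F   F   F   T   F   F   F   F   F   F   F
  2   T   T   F   F   F   F   F   F   F   T   T   F   F   F   F   F   F
  3   T   T   F   T   T   F   F   F   F   T   T   F   T   T   F   F   F
  4   T   T   F   T   T   T   F   T   T   T   T   F   T   T   T   F   T
  5   T   T   F   T   T   T   F   T   T   T   T   F   T   T   T   F   T
  6   T   T   T   T   T   T   T   T   T   T   T   T   T   T   T   T   T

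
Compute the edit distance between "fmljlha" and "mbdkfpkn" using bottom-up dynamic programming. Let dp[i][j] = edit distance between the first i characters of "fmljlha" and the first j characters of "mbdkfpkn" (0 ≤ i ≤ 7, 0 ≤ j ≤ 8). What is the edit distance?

   ''  m  b  d  k  f  p  k  n
''  0  1  2  3  4  5  6  7  8
 f  1  1  2  3  4  4  5  6  7
 m  2  1  2  3  4  5  5  6  7
 l  3  2  2  3  4  5  6  6  7
 j  4  3  3  3  4  5  6  7  7
 l  5  4  4  4  4  5  6  7  8
 h  6  5  5  5  5  5  6  7  8
 a  7  6  6  6  6  6  6  7  8

8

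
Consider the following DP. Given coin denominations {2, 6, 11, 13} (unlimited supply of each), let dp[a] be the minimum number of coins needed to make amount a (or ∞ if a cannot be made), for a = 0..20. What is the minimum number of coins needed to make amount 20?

 a  0  1  2  3  4  5  6  7  8  9 10 11 12 13 14 15 16 17 18 19 20
dp  0  -  1  -  2  -  1  -  2  -  3  1  2  1  3  2  4  2  3  2  4
(- denotes ∞ / unreachable)

4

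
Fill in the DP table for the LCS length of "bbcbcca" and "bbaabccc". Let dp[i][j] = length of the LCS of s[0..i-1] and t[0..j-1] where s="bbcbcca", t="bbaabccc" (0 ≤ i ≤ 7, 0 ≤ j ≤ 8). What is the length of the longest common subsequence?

5

   ''  b  b  a  a  b  c  c  c
''  0  0  0  0  0  0  0  0  0
 b  0  1  1  1  1  1  1  1  1
 b  0  1  2  2  2  2  2  2  2
 c  0  1  2  2  2  2  3  3  3
 b  0  1  2  2  2  3  3  3  3
 c  0  1  2  2  2  3  4  4  4
 c  0  1  2  2  2  3  4  5  5
 a  0  1  2  3  3  3  4  5  5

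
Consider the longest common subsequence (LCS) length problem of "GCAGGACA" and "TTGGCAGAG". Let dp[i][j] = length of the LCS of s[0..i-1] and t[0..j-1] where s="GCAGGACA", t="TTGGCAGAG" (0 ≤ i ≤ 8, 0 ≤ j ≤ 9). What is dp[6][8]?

5

   ''  T  T  G  G  C  A  G  A  G
''  0  0  0  0  0  0  0  0  0  0
 G  0  0  0  1  1  1  1  1  1  1
 C  0  0  0  1  1  2  2  2  2  2
 A  0  0  0  1  1  2  3  3  3  3
 G  0  0  0  1  2  2  3  4  4  4
 G  0  0  0  1  2  2  3  4  4  5
 A  0  0  0  1  2  2  3  4  5  5
 C  0  0  0  1  2  3  3  4  5  5
 A  0  0  0  1  2  3  4  4  5  5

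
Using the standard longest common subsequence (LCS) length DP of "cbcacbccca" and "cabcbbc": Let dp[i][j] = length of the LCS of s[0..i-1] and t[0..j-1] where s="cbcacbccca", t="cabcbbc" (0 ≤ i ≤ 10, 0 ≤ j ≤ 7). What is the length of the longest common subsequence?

5

   ''  c  a  b  c  b  b  c
''  0  0  0  0  0  0  0  0
 c  0  1  1  1  1  1  1  1
 b  0  1  1  2  2  2  2  2
 c  0  1  1  2  3  3  3  3
 a  0  1  2  2  3  3  3  3
 c  0  1  2  2  3  3  3  4
 b  0  1  2  3  3  4  4  4
 c  0  1  2  3  4  4  4  5
 c  0  1  2  3  4  4  4  5
 c  0  1  2  3  4  4  4  5
 a  0  1  2  3  4  4  4  5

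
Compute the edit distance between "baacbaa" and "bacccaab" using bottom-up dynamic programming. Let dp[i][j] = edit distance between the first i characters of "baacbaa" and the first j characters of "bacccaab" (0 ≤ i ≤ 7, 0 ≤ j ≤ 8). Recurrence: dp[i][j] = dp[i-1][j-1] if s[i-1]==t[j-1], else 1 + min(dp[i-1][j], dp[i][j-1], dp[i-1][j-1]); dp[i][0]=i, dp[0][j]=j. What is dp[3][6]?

   ''  b  a  c  c  c  a  a  b
''  0  1  2  3  4  5  6  7  8
 b  1  0  1  2  3  4  5  6  7
 a  2  1  0  1  2  3  4  5  6
 a  3  2  1  1  2  3  3  4  5
 c  4  3  2  1  1  2  3  4  5
 b  5  4  3  2  2  2  3  4  4
 a  6  5  4  3  3  3  2  3  4
 a  7  6  5  4  4  4  3  2  3

3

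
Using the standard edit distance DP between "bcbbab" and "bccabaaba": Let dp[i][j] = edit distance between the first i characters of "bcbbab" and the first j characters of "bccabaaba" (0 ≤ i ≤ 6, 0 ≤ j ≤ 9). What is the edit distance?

4

   ''  b  c  c  a  b  a  a  b  a
''  0  1  2  3  4  5  6  7  8  9
 b  1  0  1  2  3  4  5  6  7  8
 c  2  1  0  1  2  3  4  5  6  7
 b  3  2  1  1  2  2  3  4  5  6
 b  4  3  2  2  2  2  3  4  4  5
 a  5  4  3  3  2  3  2  3  4  4
 b  6  5  4  4  3  2  3  3  3  4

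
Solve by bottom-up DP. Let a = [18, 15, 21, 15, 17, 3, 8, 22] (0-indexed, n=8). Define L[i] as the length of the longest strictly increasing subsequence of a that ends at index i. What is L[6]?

   i    0    1    2    3    4    5    6    7
a[i]   18   15   21   15   17    3    8   22
L[i]    1    1    2    1    2    1    2    3

2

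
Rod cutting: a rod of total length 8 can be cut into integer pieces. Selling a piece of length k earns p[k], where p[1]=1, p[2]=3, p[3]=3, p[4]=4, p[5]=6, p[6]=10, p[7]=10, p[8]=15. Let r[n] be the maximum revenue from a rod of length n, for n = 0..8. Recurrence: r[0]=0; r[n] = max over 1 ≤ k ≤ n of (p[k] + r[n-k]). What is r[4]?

6

   n    0    1    2    3    4    5    6    7    8
r[n]    0    1    3    4    6    7   10   11   15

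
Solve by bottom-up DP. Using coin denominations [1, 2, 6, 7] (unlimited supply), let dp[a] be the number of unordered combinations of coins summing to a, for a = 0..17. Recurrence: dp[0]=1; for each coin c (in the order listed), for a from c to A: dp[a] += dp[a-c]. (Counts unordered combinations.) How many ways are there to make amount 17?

after  coin     0     1     2     3     4     5     6     7     8     9    10    11    12    13    14    15    16    17
          1     1     1     1     1     1     1     1     1     1     1     1     1     1     1     1     1     1     1
          2     1     1     2     2     3     3     4     4     5     5     6     6     7     7     8     8     9     9
          6     1     1     2     2     3     3     5     5     7     7     9     9    12    12    15    15    18    18
          7     1     1     2     2     3     3     5     6     8     9    11    12    15    17    21    23    27    29

29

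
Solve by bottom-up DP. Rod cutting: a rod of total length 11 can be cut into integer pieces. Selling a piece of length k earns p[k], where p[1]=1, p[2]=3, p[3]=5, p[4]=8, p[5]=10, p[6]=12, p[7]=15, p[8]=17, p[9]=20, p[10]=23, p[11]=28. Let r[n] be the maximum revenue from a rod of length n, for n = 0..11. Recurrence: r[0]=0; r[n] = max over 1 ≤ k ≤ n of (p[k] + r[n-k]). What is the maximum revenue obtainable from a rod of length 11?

   n    0    1    2    3    4    5    6    7    8    9   10   11
r[n]    0    1    3    5    8   10   12   15   17   20   23   28

28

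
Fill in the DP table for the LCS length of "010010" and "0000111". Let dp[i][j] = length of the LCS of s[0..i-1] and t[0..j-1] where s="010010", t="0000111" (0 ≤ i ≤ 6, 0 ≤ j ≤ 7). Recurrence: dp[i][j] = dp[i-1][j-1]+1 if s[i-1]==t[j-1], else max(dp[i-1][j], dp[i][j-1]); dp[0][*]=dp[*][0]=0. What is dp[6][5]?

   ''  0  0  0  0  1  1  1
''  0  0  0  0  0  0  0  0
 0  0  1  1  1  1  1  1  1
 1  0  1  1  1  1  2  2  2
 0  0  1  2  2  2  2  2  2
 0  0  1  2  3  3  3  3  3
 1  0  1  2  3  3  4  4  4
 0  0  1  2  3  4  4  4  4

4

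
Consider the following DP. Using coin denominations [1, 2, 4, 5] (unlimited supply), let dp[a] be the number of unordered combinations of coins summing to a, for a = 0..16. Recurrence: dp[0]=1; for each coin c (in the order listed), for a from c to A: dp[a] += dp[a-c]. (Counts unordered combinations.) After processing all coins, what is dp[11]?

after  coin     0     1     2     3     4     5     6     7     8     9    10    11    12    13    14    15    16
          1     1     1     1     1     1     1     1     1     1     1     1     1     1     1     1     1     1
          2     1     1     2     2     3     3     4     4     5     5     6     6     7     7     8     8     9
          4     1     1     2     2     4     4     6     6     9     9    12    12    16    16    20    20    25
          5     1     1     2     2     4     5     7     8    11    13    17    19    24    27    33    37    44

19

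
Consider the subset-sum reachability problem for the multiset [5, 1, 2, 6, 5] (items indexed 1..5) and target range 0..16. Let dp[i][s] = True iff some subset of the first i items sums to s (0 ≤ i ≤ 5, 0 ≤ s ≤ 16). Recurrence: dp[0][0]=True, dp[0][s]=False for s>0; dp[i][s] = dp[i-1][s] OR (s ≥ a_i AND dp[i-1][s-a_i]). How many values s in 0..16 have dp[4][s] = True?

13

i\s   0   1   2   3   4   5   6   7   8   9  10  11  12  13  14  15  16
  0   T   F   F   F   F   F   F   F   F   F   F   F   F   F   F   F   F
  1   T   F   F   F   F   T   F   F   F   F   F   F   F   F   F   F   F
  2   T   T   F   F   F   T   T   F   F   F   F   F   F   F   F   F   F
  3   T   T   T   T   F   T   T   T   T   F   F   F   F   F   F   F   F
  4   T   T   T   T   F   T   T   T   T   T   F   T   T   T   T   F   F
  5   T   T   T   T   F   T   T   T   T   T   T   T   T   T   T   F   T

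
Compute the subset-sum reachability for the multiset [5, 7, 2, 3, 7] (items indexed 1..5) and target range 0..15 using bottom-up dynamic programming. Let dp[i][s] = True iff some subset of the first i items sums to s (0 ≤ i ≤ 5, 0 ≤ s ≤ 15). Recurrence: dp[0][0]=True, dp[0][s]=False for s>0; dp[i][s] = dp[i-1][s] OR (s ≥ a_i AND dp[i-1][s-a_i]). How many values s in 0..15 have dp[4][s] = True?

11

i\s   0   1   2   3   4   5   6   7   8   9  10  11  12  13  14  15
  0   T   F   F   F   F   F   F   F   F   F   F   F   F   F   F   F
  1   T   F   F   F   F   T   F   F   F   F   F   F   F   F   F   F
  2   T   F   F   F   F   T   F   T   F   F   F   F   T   F   F   F
  3   T   F   T   F   F   T   F   T   F   T   F   F   T   F   T   F
  4   T   F   T   T   F   T   F   T   T   T   T   F   T   F   T   T
  5   T   F   T   T   F   T   F   T   T   T   T   F   T   F   T   T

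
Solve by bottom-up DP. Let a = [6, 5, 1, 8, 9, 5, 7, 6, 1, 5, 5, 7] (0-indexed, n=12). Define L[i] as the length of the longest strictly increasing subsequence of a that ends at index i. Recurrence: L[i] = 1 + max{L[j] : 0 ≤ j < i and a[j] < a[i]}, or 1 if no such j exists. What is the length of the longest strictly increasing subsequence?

4

   i    0    1    2    3    4    5    6    7    8    9   10   11
a[i]    6    5    1    8    9    5    7    6    1    5    5    7
L[i]    1    1    1    2    3    2    3    3    1    2    2    4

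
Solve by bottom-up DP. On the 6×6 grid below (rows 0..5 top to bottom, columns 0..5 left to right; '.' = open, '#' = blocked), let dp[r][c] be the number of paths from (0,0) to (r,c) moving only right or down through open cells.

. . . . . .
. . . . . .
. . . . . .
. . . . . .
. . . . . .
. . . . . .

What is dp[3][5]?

56

r\c   0   1   2   3   4   5
  0   1   1   1   1   1   1
  1   1   2   3   4   5   6
  2   1   3   6  10  15  21
  3   1   4  10  20  35  56
  4   1   5  15  35  70 126
  5   1   6  21  56 126 252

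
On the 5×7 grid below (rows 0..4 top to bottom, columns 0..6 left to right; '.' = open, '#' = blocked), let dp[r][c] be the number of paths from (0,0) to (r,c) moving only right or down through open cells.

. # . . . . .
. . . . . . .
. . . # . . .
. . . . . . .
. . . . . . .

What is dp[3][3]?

6

r\c   0   1   2   3   4   5   6
  0   1   0   0   0   0   0   0
  1   1   1   1   1   1   1   1
  2   1   2   3   0   1   2   3
  3   1   3   6   6   7   9  12
  4   1   4  10  16  23  32  44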